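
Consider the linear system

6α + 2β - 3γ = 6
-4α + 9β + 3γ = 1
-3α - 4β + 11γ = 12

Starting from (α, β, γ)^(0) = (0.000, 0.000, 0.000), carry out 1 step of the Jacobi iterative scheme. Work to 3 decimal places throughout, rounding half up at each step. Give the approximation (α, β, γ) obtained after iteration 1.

Iteration 1:
  α = (6 - (2)·0.000 - (-3)·0.000) / (6) = 1.000
  β = (1 - (-4)·0.000 - (3)·0.000) / (9) = 0.111
  γ = (12 - (-3)·0.000 - (-4)·0.000) / (11) = 1.091

(1.000, 0.111, 1.091)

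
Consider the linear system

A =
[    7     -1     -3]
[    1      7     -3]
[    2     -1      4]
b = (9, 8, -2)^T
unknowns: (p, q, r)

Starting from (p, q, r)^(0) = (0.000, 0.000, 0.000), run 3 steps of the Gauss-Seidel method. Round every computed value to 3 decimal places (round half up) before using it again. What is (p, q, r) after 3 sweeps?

Iteration 1:
  p = (9 - (-1)·0.000 - (-3)·0.000) / (7) = 1.286
  q = (8 - (1)·1.286 - (-3)·0.000) / (7) = 0.959
  r = (-2 - (2)·1.286 - (-1)·0.959) / (4) = -0.903
Iteration 2:
  p = (9 - (-1)·0.959 - (-3)·-0.903) / (7) = 1.036
  q = (8 - (1)·1.036 - (-3)·-0.903) / (7) = 0.608
  r = (-2 - (2)·1.036 - (-1)·0.608) / (4) = -0.866
Iteration 3:
  p = (9 - (-1)·0.608 - (-3)·-0.866) / (7) = 1.001
  q = (8 - (1)·1.001 - (-3)·-0.866) / (7) = 0.629
  r = (-2 - (2)·1.001 - (-1)·0.629) / (4) = -0.843

(1.001, 0.629, -0.843)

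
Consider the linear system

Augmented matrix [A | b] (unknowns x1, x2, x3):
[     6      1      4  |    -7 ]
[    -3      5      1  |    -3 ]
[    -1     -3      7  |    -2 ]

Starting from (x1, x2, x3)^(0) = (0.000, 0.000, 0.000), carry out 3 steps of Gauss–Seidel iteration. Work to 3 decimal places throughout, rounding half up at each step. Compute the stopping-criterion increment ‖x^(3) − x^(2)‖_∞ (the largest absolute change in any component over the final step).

0.418

Iteration 1:
  x1 = (-7 - (1)·0.000 - (4)·0.000) / (6) = -1.167
  x2 = (-3 - (-3)·-1.167 - (1)·0.000) / (5) = -1.300
  x3 = (-2 - (-1)·-1.167 - (-3)·-1.300) / (7) = -1.010
Iteration 2:
  x1 = (-7 - (1)·-1.300 - (4)·-1.010) / (6) = -0.277
  x2 = (-3 - (-3)·-0.277 - (1)·-1.010) / (5) = -0.564
  x3 = (-2 - (-1)·-0.277 - (-3)·-0.564) / (7) = -0.567
Iteration 3:
  x1 = (-7 - (1)·-0.564 - (4)·-0.567) / (6) = -0.695
  x2 = (-3 - (-3)·-0.695 - (1)·-0.567) / (5) = -0.904
  x3 = (-2 - (-1)·-0.695 - (-3)·-0.904) / (7) = -0.772
Change: (-0.418, -0.340, -0.205) → max |·| = 0.418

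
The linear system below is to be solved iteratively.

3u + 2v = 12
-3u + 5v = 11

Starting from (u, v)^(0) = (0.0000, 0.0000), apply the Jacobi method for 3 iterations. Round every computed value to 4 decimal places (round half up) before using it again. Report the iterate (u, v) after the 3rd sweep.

(0.9333, 3.7200)

Iteration 1:
  u = (12 - (2)·0.0000) / (3) = 4.0000
  v = (11 - (-3)·0.0000) / (5) = 2.2000
Iteration 2:
  u = (12 - (2)·2.2000) / (3) = 2.5333
  v = (11 - (-3)·4.0000) / (5) = 4.6000
Iteration 3:
  u = (12 - (2)·4.6000) / (3) = 0.9333
  v = (11 - (-3)·2.5333) / (5) = 3.7200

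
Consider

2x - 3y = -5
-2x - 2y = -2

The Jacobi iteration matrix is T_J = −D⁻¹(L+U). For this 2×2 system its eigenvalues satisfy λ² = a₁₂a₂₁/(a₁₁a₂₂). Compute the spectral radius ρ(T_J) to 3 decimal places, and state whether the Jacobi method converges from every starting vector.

1.225

a₁₂a₂₁/(a₁₁a₂₂) = (-3)·(-2) / ((2)·(-2)) = -1.500000
ρ = √|-1.500000| = √1.500000 = 1.225
ρ > 1, so Jacobi diverges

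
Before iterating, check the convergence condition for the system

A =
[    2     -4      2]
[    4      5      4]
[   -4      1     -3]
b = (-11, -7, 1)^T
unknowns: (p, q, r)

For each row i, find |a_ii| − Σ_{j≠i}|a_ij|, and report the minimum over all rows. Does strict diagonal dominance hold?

row 1: |2| − (4+2) = -4
row 2: |5| − (4+4) = -3
row 3: |-3| − (4+1) = -2
minimum over rows = -4 → not strictly diagonally dominant

-4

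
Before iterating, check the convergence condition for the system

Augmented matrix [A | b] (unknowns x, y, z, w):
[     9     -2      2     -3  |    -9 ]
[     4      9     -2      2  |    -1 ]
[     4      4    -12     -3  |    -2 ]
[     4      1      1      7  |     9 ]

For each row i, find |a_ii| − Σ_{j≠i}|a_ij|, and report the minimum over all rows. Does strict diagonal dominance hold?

row 1: |9| − (2+2+3) = 2
row 2: |9| − (4+2+2) = 1
row 3: |-12| − (4+4+3) = 1
row 4: |7| − (4+1+1) = 1
minimum over rows = 1 → strictly diagonally dominant (convergence guaranteed)

1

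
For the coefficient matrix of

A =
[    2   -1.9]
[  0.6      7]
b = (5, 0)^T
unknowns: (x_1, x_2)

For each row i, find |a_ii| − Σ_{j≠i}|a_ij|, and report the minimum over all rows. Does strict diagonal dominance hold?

0.1

row 1: |2| − (1.9) = 0.1
row 2: |7| − (0.6) = 6.4
minimum over rows = 0.1 → strictly diagonally dominant (convergence guaranteed)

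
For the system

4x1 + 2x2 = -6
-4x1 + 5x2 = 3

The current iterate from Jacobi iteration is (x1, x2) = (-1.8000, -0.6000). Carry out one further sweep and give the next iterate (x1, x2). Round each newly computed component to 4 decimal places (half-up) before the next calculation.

One sweep:
  x1 = (-6 - (2)·-0.6000) / (4) = -1.2000
  x2 = (3 - (-4)·-1.8000) / (5) = -0.8400

(-1.2000, -0.8400)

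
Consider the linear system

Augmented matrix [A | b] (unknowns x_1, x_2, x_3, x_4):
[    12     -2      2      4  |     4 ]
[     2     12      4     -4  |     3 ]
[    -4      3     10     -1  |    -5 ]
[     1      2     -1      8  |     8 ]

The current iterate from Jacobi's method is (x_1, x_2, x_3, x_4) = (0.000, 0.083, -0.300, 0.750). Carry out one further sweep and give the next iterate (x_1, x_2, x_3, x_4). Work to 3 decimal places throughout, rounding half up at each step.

One sweep:
  x_1 = (4 - (-2)·0.083 - (2)·-0.300 - (4)·0.750) / (12) = 0.147
  x_2 = (3 - (2)·0.000 - (4)·-0.300 - (-4)·0.750) / (12) = 0.600
  x_3 = (-5 - (-4)·0.000 - (3)·0.083 - (-1)·0.750) / (10) = -0.450
  x_4 = (8 - (1)·0.000 - (2)·0.083 - (-1)·-0.300) / (8) = 0.942

(0.147, 0.600, -0.450, 0.942)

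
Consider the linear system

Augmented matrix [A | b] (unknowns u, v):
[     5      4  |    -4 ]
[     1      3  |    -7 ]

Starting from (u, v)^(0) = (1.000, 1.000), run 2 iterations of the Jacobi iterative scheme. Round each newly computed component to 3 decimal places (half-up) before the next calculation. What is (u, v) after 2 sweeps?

(1.334, -1.800)

Iteration 1:
  u = (-4 - (4)·1.000) / (5) = -1.600
  v = (-7 - (1)·1.000) / (3) = -2.667
Iteration 2:
  u = (-4 - (4)·-2.667) / (5) = 1.334
  v = (-7 - (1)·-1.600) / (3) = -1.800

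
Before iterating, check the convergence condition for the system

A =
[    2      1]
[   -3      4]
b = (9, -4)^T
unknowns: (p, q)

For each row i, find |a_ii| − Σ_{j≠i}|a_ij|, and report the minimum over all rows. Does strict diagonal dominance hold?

row 1: |2| − (1) = 1
row 2: |4| − (3) = 1
minimum over rows = 1 → strictly diagonally dominant (convergence guaranteed)

1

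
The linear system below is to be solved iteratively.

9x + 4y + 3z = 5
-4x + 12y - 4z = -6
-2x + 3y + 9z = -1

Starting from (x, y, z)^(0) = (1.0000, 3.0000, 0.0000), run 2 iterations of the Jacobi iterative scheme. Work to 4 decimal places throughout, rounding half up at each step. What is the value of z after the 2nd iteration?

-0.2284

Iteration 1:
  x = (5 - (4)·3.0000 - (3)·0.0000) / (9) = -0.7778
  y = (-6 - (-4)·1.0000 - (-4)·0.0000) / (12) = -0.1667
  z = (-1 - (-2)·1.0000 - (3)·3.0000) / (9) = -0.8889
Iteration 2:
  x = (5 - (4)·-0.1667 - (3)·-0.8889) / (9) = 0.9259
  y = (-6 - (-4)·-0.7778 - (-4)·-0.8889) / (12) = -1.0556
  z = (-1 - (-2)·-0.7778 - (3)·-0.1667) / (9) = -0.2284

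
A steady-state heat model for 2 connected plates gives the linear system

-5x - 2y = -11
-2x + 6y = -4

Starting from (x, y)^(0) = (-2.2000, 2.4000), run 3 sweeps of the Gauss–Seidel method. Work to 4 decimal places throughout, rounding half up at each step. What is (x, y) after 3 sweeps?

Iteration 1:
  x = (-11 - (-2)·2.4000) / (-5) = 1.2400
  y = (-4 - (-2)·1.2400) / (6) = -0.2533
Iteration 2:
  x = (-11 - (-2)·-0.2533) / (-5) = 2.3013
  y = (-4 - (-2)·2.3013) / (6) = 0.1004
Iteration 3:
  x = (-11 - (-2)·0.1004) / (-5) = 2.1598
  y = (-4 - (-2)·2.1598) / (6) = 0.0533

(2.1598, 0.0533)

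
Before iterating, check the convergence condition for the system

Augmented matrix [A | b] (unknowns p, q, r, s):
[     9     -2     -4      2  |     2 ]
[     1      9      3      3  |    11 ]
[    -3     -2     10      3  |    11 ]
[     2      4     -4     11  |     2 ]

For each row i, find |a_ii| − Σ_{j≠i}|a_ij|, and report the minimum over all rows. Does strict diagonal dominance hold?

row 1: |9| − (2+4+2) = 1
row 2: |9| − (1+3+3) = 2
row 3: |10| − (3+2+3) = 2
row 4: |11| − (2+4+4) = 1
minimum over rows = 1 → strictly diagonally dominant (convergence guaranteed)

1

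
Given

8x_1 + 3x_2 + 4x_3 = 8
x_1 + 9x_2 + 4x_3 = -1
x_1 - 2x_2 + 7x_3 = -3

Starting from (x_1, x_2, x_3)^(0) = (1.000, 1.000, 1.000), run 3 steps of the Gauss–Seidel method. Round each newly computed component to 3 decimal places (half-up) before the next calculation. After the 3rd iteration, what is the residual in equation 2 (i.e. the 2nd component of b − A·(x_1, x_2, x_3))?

-0.148

Iteration 1:
  x_1 = (8 - (3)·1.000 - (4)·1.000) / (8) = 0.125
  x_2 = (-1 - (1)·0.125 - (4)·1.000) / (9) = -0.569
  x_3 = (-3 - (1)·0.125 - (-2)·-0.569) / (7) = -0.609
Iteration 2:
  x_1 = (8 - (3)·-0.569 - (4)·-0.609) / (8) = 1.518
  x_2 = (-1 - (1)·1.518 - (4)·-0.609) / (9) = -0.009
  x_3 = (-3 - (1)·1.518 - (-2)·-0.009) / (7) = -0.648
Iteration 3:
  x_1 = (8 - (3)·-0.009 - (4)·-0.648) / (8) = 1.327
  x_2 = (-1 - (1)·1.327 - (4)·-0.648) / (9) = 0.029
  x_3 = (-3 - (1)·1.327 - (-2)·0.029) / (7) = -0.610
Residual b − A·x = (-0.263, -0.148, 0.001)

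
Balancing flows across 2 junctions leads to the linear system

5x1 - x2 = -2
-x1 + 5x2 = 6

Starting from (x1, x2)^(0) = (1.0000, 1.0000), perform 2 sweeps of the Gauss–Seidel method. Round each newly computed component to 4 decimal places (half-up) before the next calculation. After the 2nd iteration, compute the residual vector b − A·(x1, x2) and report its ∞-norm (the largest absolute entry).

0.0064

Iteration 1:
  x1 = (-2 - (-1)·1.0000) / (5) = -0.2000
  x2 = (6 - (-1)·-0.2000) / (5) = 1.1600
Iteration 2:
  x1 = (-2 - (-1)·1.1600) / (5) = -0.1680
  x2 = (6 - (-1)·-0.1680) / (5) = 1.1664
Residual b − A·x = (0.0064, 0.0000); ∞-norm = 0.0064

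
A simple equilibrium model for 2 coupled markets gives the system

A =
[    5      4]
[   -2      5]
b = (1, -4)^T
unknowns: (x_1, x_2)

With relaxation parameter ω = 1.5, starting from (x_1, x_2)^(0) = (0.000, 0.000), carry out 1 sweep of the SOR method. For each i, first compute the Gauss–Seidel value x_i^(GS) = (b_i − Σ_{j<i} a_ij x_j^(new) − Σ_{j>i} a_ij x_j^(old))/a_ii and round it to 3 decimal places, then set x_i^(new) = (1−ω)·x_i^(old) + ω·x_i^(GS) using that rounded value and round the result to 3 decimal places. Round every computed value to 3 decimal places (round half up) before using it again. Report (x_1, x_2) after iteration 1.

Iteration 1:
  x_1: GS value = (1 - (4)·0.000) / (5) = 0.200;  x_1 ← (1−ω)·0.000 + ω·0.200 = 0.300
  x_2: GS value = (-4 - (-2)·0.300) / (5) = -0.680;  x_2 ← (1−ω)·0.000 + ω·-0.680 = -1.020

(0.300, -1.020)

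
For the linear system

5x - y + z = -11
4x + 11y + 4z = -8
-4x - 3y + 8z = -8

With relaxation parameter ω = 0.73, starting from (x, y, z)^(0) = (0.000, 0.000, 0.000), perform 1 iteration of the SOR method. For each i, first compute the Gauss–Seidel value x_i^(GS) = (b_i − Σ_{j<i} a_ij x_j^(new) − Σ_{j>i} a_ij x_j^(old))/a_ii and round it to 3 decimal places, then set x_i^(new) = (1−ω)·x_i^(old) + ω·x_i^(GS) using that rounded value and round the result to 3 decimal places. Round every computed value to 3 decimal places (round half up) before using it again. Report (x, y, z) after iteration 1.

Iteration 1:
  x: GS value = (-11 - (-1)·0.000 - (1)·0.000) / (5) = -2.200;  x ← (1−ω)·0.000 + ω·-2.200 = -1.606
  y: GS value = (-8 - (4)·-1.606 - (4)·0.000) / (11) = -0.143;  y ← (1−ω)·0.000 + ω·-0.143 = -0.104
  z: GS value = (-8 - (-4)·-1.606 - (-3)·-0.104) / (8) = -1.842;  z ← (1−ω)·0.000 + ω·-1.842 = -1.345

(-1.606, -0.104, -1.345)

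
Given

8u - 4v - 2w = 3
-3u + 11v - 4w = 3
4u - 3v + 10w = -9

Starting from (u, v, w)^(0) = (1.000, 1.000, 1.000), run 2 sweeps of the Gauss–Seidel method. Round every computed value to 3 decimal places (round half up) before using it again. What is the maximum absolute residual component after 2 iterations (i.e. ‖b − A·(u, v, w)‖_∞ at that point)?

Iteration 1:
  u = (3 - (-4)·1.000 - (-2)·1.000) / (8) = 1.125
  v = (3 - (-3)·1.125 - (-4)·1.000) / (11) = 0.943
  w = (-9 - (4)·1.125 - (-3)·0.943) / (10) = -1.067
Iteration 2:
  u = (3 - (-4)·0.943 - (-2)·-1.067) / (8) = 0.580
  v = (3 - (-3)·0.580 - (-4)·-1.067) / (11) = 0.043
  w = (-9 - (4)·0.580 - (-3)·0.043) / (10) = -1.119
Residual b − A·x = (-3.706, -0.209, -0.001); ∞-norm = 3.706

3.706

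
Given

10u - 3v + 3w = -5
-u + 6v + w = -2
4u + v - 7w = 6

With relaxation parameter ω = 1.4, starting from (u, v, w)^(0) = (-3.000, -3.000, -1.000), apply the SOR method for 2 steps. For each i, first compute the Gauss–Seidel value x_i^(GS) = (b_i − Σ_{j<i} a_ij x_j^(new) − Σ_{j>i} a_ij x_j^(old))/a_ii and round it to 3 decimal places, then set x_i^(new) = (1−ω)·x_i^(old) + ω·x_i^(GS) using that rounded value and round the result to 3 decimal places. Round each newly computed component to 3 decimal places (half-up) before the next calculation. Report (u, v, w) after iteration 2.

(0.185, -0.569, -0.808)

Iteration 1:
  u: GS value = (-5 - (-3)·-3.000 - (3)·-1.000) / (10) = -1.100;  u ← (1−ω)·-3.000 + ω·-1.100 = -0.340
  v: GS value = (-2 - (-1)·-0.340 - (1)·-1.000) / (6) = -0.223;  v ← (1−ω)·-3.000 + ω·-0.223 = 0.888
  w: GS value = (6 - (4)·-0.340 - (1)·0.888) / (-7) = -0.925;  w ← (1−ω)·-1.000 + ω·-0.925 = -0.895
Iteration 2:
  u: GS value = (-5 - (-3)·0.888 - (3)·-0.895) / (10) = 0.035;  u ← (1−ω)·-0.340 + ω·0.035 = 0.185
  v: GS value = (-2 - (-1)·0.185 - (1)·-0.895) / (6) = -0.153;  v ← (1−ω)·0.888 + ω·-0.153 = -0.569
  w: GS value = (6 - (4)·0.185 - (1)·-0.569) / (-7) = -0.833;  w ← (1−ω)·-0.895 + ω·-0.833 = -0.808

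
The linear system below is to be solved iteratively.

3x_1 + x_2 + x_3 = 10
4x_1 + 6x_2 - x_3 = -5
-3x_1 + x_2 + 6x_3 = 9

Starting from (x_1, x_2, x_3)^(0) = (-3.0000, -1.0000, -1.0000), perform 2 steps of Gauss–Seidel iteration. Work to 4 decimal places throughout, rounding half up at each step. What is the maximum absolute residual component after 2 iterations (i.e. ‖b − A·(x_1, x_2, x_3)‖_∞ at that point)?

Iteration 1:
  x_1 = (10 - (1)·-1.0000 - (1)·-1.0000) / (3) = 4.0000
  x_2 = (-5 - (4)·4.0000 - (-1)·-1.0000) / (6) = -3.6667
  x_3 = (9 - (-3)·4.0000 - (1)·-3.6667) / (6) = 4.1111
Iteration 2:
  x_1 = (10 - (1)·-3.6667 - (1)·4.1111) / (3) = 3.1852
  x_2 = (-5 - (4)·3.1852 - (-1)·4.1111) / (6) = -2.2716
  x_3 = (9 - (-3)·3.1852 - (1)·-2.2716) / (6) = 3.4712
Residual b − A·x = (-0.7552, -0.6400, 0.0000); ∞-norm = 0.7552

0.7552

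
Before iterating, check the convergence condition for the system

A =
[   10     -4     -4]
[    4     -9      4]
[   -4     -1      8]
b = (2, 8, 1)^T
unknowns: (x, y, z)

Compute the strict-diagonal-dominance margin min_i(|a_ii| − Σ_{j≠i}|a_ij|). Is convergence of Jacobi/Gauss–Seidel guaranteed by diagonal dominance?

row 1: |10| − (4+4) = 2
row 2: |-9| − (4+4) = 1
row 3: |8| − (4+1) = 3
minimum over rows = 1 → strictly diagonally dominant (convergence guaranteed)

1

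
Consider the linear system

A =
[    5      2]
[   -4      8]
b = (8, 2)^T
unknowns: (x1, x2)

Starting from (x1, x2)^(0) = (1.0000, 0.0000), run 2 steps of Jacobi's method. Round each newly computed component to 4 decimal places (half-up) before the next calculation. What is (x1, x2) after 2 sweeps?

Iteration 1:
  x1 = (8 - (2)·0.0000) / (5) = 1.6000
  x2 = (2 - (-4)·1.0000) / (8) = 0.7500
Iteration 2:
  x1 = (8 - (2)·0.7500) / (5) = 1.3000
  x2 = (2 - (-4)·1.6000) / (8) = 1.0500

(1.3000, 1.0500)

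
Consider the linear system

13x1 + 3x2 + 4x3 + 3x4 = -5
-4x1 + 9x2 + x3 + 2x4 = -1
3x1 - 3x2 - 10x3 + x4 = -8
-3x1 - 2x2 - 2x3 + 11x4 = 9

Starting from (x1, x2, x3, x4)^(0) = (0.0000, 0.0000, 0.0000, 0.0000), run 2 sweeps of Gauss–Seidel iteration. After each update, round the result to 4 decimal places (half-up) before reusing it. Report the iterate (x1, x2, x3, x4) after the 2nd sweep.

(-0.7413, -0.7042, 0.8691, 0.6460)

Iteration 1:
  x1 = (-5 - (3)·0.0000 - (4)·0.0000 - (3)·0.0000) / (13) = -0.3846
  x2 = (-1 - (-4)·-0.3846 - (1)·0.0000 - (2)·0.0000) / (9) = -0.2820
  x3 = (-8 - (3)·-0.3846 - (-3)·-0.2820 - (1)·0.0000) / (-10) = 0.7692
  x4 = (9 - (-3)·-0.3846 - (-2)·-0.2820 - (-2)·0.7692) / (11) = 0.8019
Iteration 2:
  x1 = (-5 - (3)·-0.2820 - (4)·0.7692 - (3)·0.8019) / (13) = -0.7413
  x2 = (-1 - (-4)·-0.7413 - (1)·0.7692 - (2)·0.8019) / (9) = -0.7042
  x3 = (-8 - (3)·-0.7413 - (-3)·-0.7042 - (1)·0.8019) / (-10) = 0.8691
  x4 = (9 - (-3)·-0.7413 - (-2)·-0.7042 - (-2)·0.8691) / (11) = 0.6460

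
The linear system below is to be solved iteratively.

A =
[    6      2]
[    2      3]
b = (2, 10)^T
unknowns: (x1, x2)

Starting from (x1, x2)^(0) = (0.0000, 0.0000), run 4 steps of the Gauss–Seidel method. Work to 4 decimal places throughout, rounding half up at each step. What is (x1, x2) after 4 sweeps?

(-0.9854, 3.9903)

Iteration 1:
  x1 = (2 - (2)·0.0000) / (6) = 0.3333
  x2 = (10 - (2)·0.3333) / (3) = 3.1111
Iteration 2:
  x1 = (2 - (2)·3.1111) / (6) = -0.7037
  x2 = (10 - (2)·-0.7037) / (3) = 3.8025
Iteration 3:
  x1 = (2 - (2)·3.8025) / (6) = -0.9342
  x2 = (10 - (2)·-0.9342) / (3) = 3.9561
Iteration 4:
  x1 = (2 - (2)·3.9561) / (6) = -0.9854
  x2 = (10 - (2)·-0.9854) / (3) = 3.9903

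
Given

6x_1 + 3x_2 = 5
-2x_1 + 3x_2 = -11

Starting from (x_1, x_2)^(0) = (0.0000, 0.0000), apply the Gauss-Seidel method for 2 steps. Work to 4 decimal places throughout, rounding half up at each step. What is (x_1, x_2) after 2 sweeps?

(2.3889, -2.0741)

Iteration 1:
  x_1 = (5 - (3)·0.0000) / (6) = 0.8333
  x_2 = (-11 - (-2)·0.8333) / (3) = -3.1111
Iteration 2:
  x_1 = (5 - (3)·-3.1111) / (6) = 2.3889
  x_2 = (-11 - (-2)·2.3889) / (3) = -2.0741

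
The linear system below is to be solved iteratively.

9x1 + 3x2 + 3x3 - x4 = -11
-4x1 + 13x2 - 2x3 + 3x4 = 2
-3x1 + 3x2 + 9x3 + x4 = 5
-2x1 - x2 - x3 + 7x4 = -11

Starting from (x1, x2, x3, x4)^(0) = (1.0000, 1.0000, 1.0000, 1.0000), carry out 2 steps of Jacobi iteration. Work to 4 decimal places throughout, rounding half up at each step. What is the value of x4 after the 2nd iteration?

Iteration 1:
  x1 = (-11 - (3)·1.0000 - (3)·1.0000 - (-1)·1.0000) / (9) = -1.7778
  x2 = (2 - (-4)·1.0000 - (-2)·1.0000 - (3)·1.0000) / (13) = 0.3846
  x3 = (5 - (-3)·1.0000 - (3)·1.0000 - (1)·1.0000) / (9) = 0.4444
  x4 = (-11 - (-2)·1.0000 - (-1)·1.0000 - (-1)·1.0000) / (7) = -1.0000
Iteration 2:
  x1 = (-11 - (3)·0.3846 - (3)·0.4444 - (-1)·-1.0000) / (9) = -1.6097
  x2 = (2 - (-4)·-1.7778 - (-2)·0.4444 - (3)·-1.0000) / (13) = -0.0940
  x3 = (5 - (-3)·-1.7778 - (3)·0.3846 - (1)·-1.0000) / (9) = -0.0541
  x4 = (-11 - (-2)·-1.7778 - (-1)·0.3846 - (-1)·0.4444) / (7) = -1.9609

-1.9609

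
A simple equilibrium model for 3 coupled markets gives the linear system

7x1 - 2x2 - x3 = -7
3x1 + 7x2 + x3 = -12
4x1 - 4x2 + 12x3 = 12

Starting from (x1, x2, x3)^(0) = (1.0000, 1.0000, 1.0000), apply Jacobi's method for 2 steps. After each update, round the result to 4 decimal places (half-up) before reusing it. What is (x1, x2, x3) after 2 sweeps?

Iteration 1:
  x1 = (-7 - (-2)·1.0000 - (-1)·1.0000) / (7) = -0.5714
  x2 = (-12 - (3)·1.0000 - (1)·1.0000) / (7) = -2.2857
  x3 = (12 - (4)·1.0000 - (-4)·1.0000) / (12) = 1.0000
Iteration 2:
  x1 = (-7 - (-2)·-2.2857 - (-1)·1.0000) / (7) = -1.5102
  x2 = (-12 - (3)·-0.5714 - (1)·1.0000) / (7) = -1.6123
  x3 = (12 - (4)·-0.5714 - (-4)·-2.2857) / (12) = 0.4286

(-1.5102, -1.6123, 0.4286)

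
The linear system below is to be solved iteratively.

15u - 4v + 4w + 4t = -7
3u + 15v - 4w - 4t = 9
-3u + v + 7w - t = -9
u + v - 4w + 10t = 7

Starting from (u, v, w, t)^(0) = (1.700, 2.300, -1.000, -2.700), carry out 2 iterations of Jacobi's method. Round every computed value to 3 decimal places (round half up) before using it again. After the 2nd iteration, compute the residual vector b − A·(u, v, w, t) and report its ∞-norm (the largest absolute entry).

7.525

Iteration 1:
  u = (-7 - (-4)·2.300 - (4)·-1.000 - (4)·-2.700) / (15) = 1.133
  v = (9 - (3)·1.700 - (-4)·-1.000 - (-4)·-2.700) / (15) = -0.727
  w = (-9 - (-3)·1.700 - (1)·2.300 - (-1)·-2.700) / (7) = -1.271
  t = (7 - (1)·1.700 - (1)·2.300 - (-4)·-1.000) / (10) = -0.100
Iteration 2:
  u = (-7 - (-4)·-0.727 - (4)·-1.271 - (4)·-0.100) / (15) = -0.295
  v = (9 - (3)·1.133 - (-4)·-1.271 - (-4)·-0.100) / (15) = 0.008
  w = (-9 - (-3)·1.133 - (1)·-0.727 - (-1)·-0.100) / (7) = -0.711
  t = (7 - (1)·1.133 - (1)·-0.727 - (-4)·-1.271) / (10) = 0.151
Residual b − A·x = (-0.303, 7.525, -4.765, 2.933); ∞-norm = 7.525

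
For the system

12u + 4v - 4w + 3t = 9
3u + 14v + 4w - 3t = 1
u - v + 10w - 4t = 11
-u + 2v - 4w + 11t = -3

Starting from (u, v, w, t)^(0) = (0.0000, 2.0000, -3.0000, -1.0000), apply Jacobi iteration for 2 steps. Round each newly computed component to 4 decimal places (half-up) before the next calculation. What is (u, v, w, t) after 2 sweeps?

Iteration 1:
  u = (9 - (4)·2.0000 - (-4)·-3.0000 - (3)·-1.0000) / (12) = -0.6667
  v = (1 - (3)·0.0000 - (4)·-3.0000 - (-3)·-1.0000) / (14) = 0.7143
  w = (11 - (1)·0.0000 - (-1)·2.0000 - (-4)·-1.0000) / (10) = 0.9000
  t = (-3 - (-1)·0.0000 - (2)·2.0000 - (-4)·-3.0000) / (11) = -1.7273
Iteration 2:
  u = (9 - (4)·0.7143 - (-4)·0.9000 - (3)·-1.7273) / (12) = 1.2437
  v = (1 - (3)·-0.6667 - (4)·0.9000 - (-3)·-1.7273) / (14) = -0.4130
  w = (11 - (1)·-0.6667 - (-1)·0.7143 - (-4)·-1.7273) / (10) = 0.5472
  t = (-3 - (-1)·-0.6667 - (2)·0.7143 - (-4)·0.9000) / (11) = -0.1359

(1.2437, -0.4130, 0.5472, -0.1359)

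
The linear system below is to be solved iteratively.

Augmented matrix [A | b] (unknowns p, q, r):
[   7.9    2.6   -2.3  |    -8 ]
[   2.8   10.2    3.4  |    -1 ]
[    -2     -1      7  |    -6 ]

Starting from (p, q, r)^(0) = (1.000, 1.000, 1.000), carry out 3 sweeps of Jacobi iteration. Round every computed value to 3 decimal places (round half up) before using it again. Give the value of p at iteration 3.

Iteration 1:
  p = (-8 - (2.6)·1.000 - (-2.3)·1.000) / (7.9) = -1.051
  q = (-1 - (2.8)·1.000 - (3.4)·1.000) / (10.2) = -0.706
  r = (-6 - (-2)·1.000 - (-1)·1.000) / (7) = -0.429
Iteration 2:
  p = (-8 - (2.6)·-0.706 - (-2.3)·-0.429) / (7.9) = -0.905
  q = (-1 - (2.8)·-1.051 - (3.4)·-0.429) / (10.2) = 0.333
  r = (-6 - (-2)·-1.051 - (-1)·-0.706) / (7) = -1.258
Iteration 3:
  p = (-8 - (2.6)·0.333 - (-2.3)·-1.258) / (7.9) = -1.489
  q = (-1 - (2.8)·-0.905 - (3.4)·-1.258) / (10.2) = 0.570
  r = (-6 - (-2)·-0.905 - (-1)·0.333) / (7) = -1.068

-1.489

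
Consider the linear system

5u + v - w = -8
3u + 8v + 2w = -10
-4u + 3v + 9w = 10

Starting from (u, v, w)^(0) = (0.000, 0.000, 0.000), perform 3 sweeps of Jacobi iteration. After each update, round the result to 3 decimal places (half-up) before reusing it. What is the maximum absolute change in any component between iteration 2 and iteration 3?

0.123

Iteration 1:
  u = (-8 - (1)·0.000 - (-1)·0.000) / (5) = -1.600
  v = (-10 - (3)·0.000 - (2)·0.000) / (8) = -1.250
  w = (10 - (-4)·0.000 - (3)·0.000) / (9) = 1.111
Iteration 2:
  u = (-8 - (1)·-1.250 - (-1)·1.111) / (5) = -1.128
  v = (-10 - (3)·-1.600 - (2)·1.111) / (8) = -0.928
  w = (10 - (-4)·-1.600 - (3)·-1.250) / (9) = 0.817
Iteration 3:
  u = (-8 - (1)·-0.928 - (-1)·0.817) / (5) = -1.251
  v = (-10 - (3)·-1.128 - (2)·0.817) / (8) = -1.031
  w = (10 - (-4)·-1.128 - (3)·-0.928) / (9) = 0.919
Change: (-0.123, -0.103, 0.102) → max |·| = 0.123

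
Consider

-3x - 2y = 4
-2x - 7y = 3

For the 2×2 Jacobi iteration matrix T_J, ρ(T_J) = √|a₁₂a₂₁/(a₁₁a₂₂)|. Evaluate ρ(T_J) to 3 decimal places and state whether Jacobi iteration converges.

a₁₂a₂₁/(a₁₁a₂₂) = (-2)·(-2) / ((-3)·(-7)) = 0.190476
ρ = √|0.190476| = √0.190476 = 0.436
ρ < 1, so Jacobi converges

0.436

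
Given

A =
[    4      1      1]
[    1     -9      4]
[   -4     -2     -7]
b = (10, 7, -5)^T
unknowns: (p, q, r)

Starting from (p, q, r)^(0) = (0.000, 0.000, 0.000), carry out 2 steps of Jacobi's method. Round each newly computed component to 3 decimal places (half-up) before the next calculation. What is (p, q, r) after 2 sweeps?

(2.516, -0.183, -0.492)

Iteration 1:
  p = (10 - (1)·0.000 - (1)·0.000) / (4) = 2.500
  q = (7 - (1)·0.000 - (4)·0.000) / (-9) = -0.778
  r = (-5 - (-4)·0.000 - (-2)·0.000) / (-7) = 0.714
Iteration 2:
  p = (10 - (1)·-0.778 - (1)·0.714) / (4) = 2.516
  q = (7 - (1)·2.500 - (4)·0.714) / (-9) = -0.183
  r = (-5 - (-4)·2.500 - (-2)·-0.778) / (-7) = -0.492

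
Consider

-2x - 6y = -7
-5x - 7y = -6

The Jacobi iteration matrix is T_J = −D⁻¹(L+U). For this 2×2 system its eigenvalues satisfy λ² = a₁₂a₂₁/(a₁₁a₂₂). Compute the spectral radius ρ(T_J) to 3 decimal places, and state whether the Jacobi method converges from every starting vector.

a₁₂a₂₁/(a₁₁a₂₂) = (-6)·(-5) / ((-2)·(-7)) = 2.142857
ρ = √|2.142857| = √2.142857 = 1.464
ρ > 1, so Jacobi diverges

1.464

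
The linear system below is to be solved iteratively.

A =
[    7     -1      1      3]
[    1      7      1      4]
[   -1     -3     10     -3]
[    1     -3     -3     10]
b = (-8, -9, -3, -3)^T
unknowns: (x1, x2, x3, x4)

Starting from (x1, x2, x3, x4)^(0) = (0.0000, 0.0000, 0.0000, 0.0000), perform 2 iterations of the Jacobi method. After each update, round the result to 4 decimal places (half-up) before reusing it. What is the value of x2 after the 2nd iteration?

-0.9082

Iteration 1:
  x1 = (-8 - (-1)·0.0000 - (1)·0.0000 - (3)·0.0000) / (7) = -1.1429
  x2 = (-9 - (1)·0.0000 - (1)·0.0000 - (4)·0.0000) / (7) = -1.2857
  x3 = (-3 - (-1)·0.0000 - (-3)·0.0000 - (-3)·0.0000) / (10) = -0.3000
  x4 = (-3 - (1)·0.0000 - (-3)·0.0000 - (-3)·0.0000) / (10) = -0.3000
Iteration 2:
  x1 = (-8 - (-1)·-1.2857 - (1)·-0.3000 - (3)·-0.3000) / (7) = -1.1551
  x2 = (-9 - (1)·-1.1429 - (1)·-0.3000 - (4)·-0.3000) / (7) = -0.9082
  x3 = (-3 - (-1)·-1.1429 - (-3)·-1.2857 - (-3)·-0.3000) / (10) = -0.8900
  x4 = (-3 - (1)·-1.1429 - (-3)·-1.2857 - (-3)·-0.3000) / (10) = -0.6614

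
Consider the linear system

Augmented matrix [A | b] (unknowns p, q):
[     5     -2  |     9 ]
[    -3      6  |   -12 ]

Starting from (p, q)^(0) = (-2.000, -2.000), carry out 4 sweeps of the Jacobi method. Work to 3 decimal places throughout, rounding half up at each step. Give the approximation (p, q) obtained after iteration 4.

(1.120, -1.400)

Iteration 1:
  p = (9 - (-2)·-2.000) / (5) = 1.000
  q = (-12 - (-3)·-2.000) / (6) = -3.000
Iteration 2:
  p = (9 - (-2)·-3.000) / (5) = 0.600
  q = (-12 - (-3)·1.000) / (6) = -1.500
Iteration 3:
  p = (9 - (-2)·-1.500) / (5) = 1.200
  q = (-12 - (-3)·0.600) / (6) = -1.700
Iteration 4:
  p = (9 - (-2)·-1.700) / (5) = 1.120
  q = (-12 - (-3)·1.200) / (6) = -1.400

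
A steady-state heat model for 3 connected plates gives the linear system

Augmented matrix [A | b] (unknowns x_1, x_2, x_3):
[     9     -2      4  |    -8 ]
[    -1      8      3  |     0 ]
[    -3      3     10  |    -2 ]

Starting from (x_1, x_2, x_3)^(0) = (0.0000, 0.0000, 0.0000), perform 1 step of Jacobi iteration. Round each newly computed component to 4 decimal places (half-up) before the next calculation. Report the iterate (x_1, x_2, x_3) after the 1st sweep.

(-0.8889, 0.0000, -0.2000)

Iteration 1:
  x_1 = (-8 - (-2)·0.0000 - (4)·0.0000) / (9) = -0.8889
  x_2 = (0 - (-1)·0.0000 - (3)·0.0000) / (8) = 0.0000
  x_3 = (-2 - (-3)·0.0000 - (3)·0.0000) / (10) = -0.2000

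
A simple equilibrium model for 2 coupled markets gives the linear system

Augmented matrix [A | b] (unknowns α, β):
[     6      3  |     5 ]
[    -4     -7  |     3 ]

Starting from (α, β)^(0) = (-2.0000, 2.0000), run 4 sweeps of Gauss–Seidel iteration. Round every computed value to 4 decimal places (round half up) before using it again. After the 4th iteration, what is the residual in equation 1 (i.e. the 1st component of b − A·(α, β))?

Iteration 1:
  α = (5 - (3)·2.0000) / (6) = -0.1667
  β = (3 - (-4)·-0.1667) / (-7) = -0.3333
Iteration 2:
  α = (5 - (3)·-0.3333) / (6) = 1.0000
  β = (3 - (-4)·1.0000) / (-7) = -1.0000
Iteration 3:
  α = (5 - (3)·-1.0000) / (6) = 1.3333
  β = (3 - (-4)·1.3333) / (-7) = -1.1905
Iteration 4:
  α = (5 - (3)·-1.1905) / (6) = 1.4286
  β = (3 - (-4)·1.4286) / (-7) = -1.2449
Residual b − A·x = (0.1631, 0.0001)

0.1631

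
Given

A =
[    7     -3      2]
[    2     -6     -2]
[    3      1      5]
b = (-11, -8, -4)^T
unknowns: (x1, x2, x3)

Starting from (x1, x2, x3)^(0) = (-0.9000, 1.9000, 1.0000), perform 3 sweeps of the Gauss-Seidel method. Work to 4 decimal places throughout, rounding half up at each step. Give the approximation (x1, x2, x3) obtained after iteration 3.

Iteration 1:
  x1 = (-11 - (-3)·1.9000 - (2)·1.0000) / (7) = -1.0429
  x2 = (-8 - (2)·-1.0429 - (-2)·1.0000) / (-6) = 0.6524
  x3 = (-4 - (3)·-1.0429 - (1)·0.6524) / (5) = -0.3047
Iteration 2:
  x1 = (-11 - (-3)·0.6524 - (2)·-0.3047) / (7) = -1.2048
  x2 = (-8 - (2)·-1.2048 - (-2)·-0.3047) / (-6) = 1.0333
  x3 = (-4 - (3)·-1.2048 - (1)·1.0333) / (5) = -0.2838
Iteration 3:
  x1 = (-11 - (-3)·1.0333 - (2)·-0.2838) / (7) = -1.0475
  x2 = (-8 - (2)·-1.0475 - (-2)·-0.2838) / (-6) = 1.0788
  x3 = (-4 - (3)·-1.0475 - (1)·1.0788) / (5) = -0.3873

(-1.0475, 1.0788, -0.3873)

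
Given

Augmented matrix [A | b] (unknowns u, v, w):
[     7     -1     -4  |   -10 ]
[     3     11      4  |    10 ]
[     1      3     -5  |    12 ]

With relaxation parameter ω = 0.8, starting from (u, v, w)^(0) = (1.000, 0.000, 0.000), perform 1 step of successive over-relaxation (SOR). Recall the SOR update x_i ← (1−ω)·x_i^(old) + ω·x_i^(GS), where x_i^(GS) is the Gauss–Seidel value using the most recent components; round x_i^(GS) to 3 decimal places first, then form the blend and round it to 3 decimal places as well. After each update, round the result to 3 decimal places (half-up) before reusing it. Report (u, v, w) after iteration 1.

Iteration 1:
  u: GS value = (-10 - (-1)·0.000 - (-4)·0.000) / (7) = -1.429;  u ← (1−ω)·1.000 + ω·-1.429 = -0.943
  v: GS value = (10 - (3)·-0.943 - (4)·0.000) / (11) = 1.166;  v ← (1−ω)·0.000 + ω·1.166 = 0.933
  w: GS value = (12 - (1)·-0.943 - (3)·0.933) / (-5) = -2.029;  w ← (1−ω)·0.000 + ω·-2.029 = -1.623

(-0.943, 0.933, -1.623)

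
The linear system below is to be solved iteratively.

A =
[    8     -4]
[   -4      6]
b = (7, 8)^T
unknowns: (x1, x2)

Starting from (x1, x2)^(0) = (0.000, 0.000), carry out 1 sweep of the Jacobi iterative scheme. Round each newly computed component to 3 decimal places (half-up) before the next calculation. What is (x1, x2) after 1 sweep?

(0.875, 1.333)

Iteration 1:
  x1 = (7 - (-4)·0.000) / (8) = 0.875
  x2 = (8 - (-4)·0.000) / (6) = 1.333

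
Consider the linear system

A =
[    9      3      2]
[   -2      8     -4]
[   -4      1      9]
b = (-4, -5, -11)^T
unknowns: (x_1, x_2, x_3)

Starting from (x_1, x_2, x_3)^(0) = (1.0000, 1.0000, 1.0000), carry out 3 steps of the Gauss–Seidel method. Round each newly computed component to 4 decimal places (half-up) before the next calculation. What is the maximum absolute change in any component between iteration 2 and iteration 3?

0.3454

Iteration 1:
  x_1 = (-4 - (3)·1.0000 - (2)·1.0000) / (9) = -1.0000
  x_2 = (-5 - (-2)·-1.0000 - (-4)·1.0000) / (8) = -0.3750
  x_3 = (-11 - (-4)·-1.0000 - (1)·-0.3750) / (9) = -1.6250
Iteration 2:
  x_1 = (-4 - (3)·-0.3750 - (2)·-1.6250) / (9) = 0.0417
  x_2 = (-5 - (-2)·0.0417 - (-4)·-1.6250) / (8) = -1.4271
  x_3 = (-11 - (-4)·0.0417 - (1)·-1.4271) / (9) = -1.0451
Iteration 3:
  x_1 = (-4 - (3)·-1.4271 - (2)·-1.0451) / (9) = 0.2635
  x_2 = (-5 - (-2)·0.2635 - (-4)·-1.0451) / (8) = -1.0817
  x_3 = (-11 - (-4)·0.2635 - (1)·-1.0817) / (9) = -0.9849
Change: (0.2218, 0.3454, 0.0602) → max |·| = 0.3454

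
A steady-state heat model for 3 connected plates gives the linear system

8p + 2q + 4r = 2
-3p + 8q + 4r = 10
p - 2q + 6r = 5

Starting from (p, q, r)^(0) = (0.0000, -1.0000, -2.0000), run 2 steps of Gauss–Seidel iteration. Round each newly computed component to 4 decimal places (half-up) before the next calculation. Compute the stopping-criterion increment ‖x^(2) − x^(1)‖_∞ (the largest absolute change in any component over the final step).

2.7780

Iteration 1:
  p = (2 - (2)·-1.0000 - (4)·-2.0000) / (8) = 1.5000
  q = (10 - (-3)·1.5000 - (4)·-2.0000) / (8) = 2.8125
  r = (5 - (1)·1.5000 - (-2)·2.8125) / (6) = 1.5208
Iteration 2:
  p = (2 - (2)·2.8125 - (4)·1.5208) / (8) = -1.2135
  q = (10 - (-3)·-1.2135 - (4)·1.5208) / (8) = 0.0345
  r = (5 - (1)·-1.2135 - (-2)·0.0345) / (6) = 1.0471
Change: (-2.7135, -2.7780, -0.4737) → max |·| = 2.7780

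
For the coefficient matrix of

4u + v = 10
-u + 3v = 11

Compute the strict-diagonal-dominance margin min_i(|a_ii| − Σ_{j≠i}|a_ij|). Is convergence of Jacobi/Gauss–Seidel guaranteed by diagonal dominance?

2

row 1: |4| − (1) = 3
row 2: |3| − (1) = 2
minimum over rows = 2 → strictly diagonally dominant (convergence guaranteed)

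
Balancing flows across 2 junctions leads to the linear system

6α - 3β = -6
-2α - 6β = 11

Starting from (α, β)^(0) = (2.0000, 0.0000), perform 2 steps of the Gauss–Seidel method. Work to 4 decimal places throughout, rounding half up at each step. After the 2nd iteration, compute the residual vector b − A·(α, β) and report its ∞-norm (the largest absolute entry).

0.7500

Iteration 1:
  α = (-6 - (-3)·0.0000) / (6) = -1.0000
  β = (11 - (-2)·-1.0000) / (-6) = -1.5000
Iteration 2:
  α = (-6 - (-3)·-1.5000) / (6) = -1.7500
  β = (11 - (-2)·-1.7500) / (-6) = -1.2500
Residual b − A·x = (0.7500, 0.0000); ∞-norm = 0.7500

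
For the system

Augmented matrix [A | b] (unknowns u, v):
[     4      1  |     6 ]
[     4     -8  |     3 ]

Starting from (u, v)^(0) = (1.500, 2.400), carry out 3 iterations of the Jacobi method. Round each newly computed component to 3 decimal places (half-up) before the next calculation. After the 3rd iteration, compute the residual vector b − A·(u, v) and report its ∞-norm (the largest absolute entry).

Iteration 1:
  u = (6 - (1)·2.400) / (4) = 0.900
  v = (3 - (4)·1.500) / (-8) = 0.375
Iteration 2:
  u = (6 - (1)·0.375) / (4) = 1.406
  v = (3 - (4)·0.900) / (-8) = 0.075
Iteration 3:
  u = (6 - (1)·0.075) / (4) = 1.481
  v = (3 - (4)·1.406) / (-8) = 0.328
Residual b − A·x = (-0.252, -0.300); ∞-norm = 0.300

0.300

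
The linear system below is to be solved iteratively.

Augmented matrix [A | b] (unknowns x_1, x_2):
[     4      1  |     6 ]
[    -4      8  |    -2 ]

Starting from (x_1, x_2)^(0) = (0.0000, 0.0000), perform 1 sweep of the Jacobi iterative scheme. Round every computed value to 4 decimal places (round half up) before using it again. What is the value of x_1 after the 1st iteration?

Iteration 1:
  x_1 = (6 - (1)·0.0000) / (4) = 1.5000
  x_2 = (-2 - (-4)·0.0000) / (8) = -0.2500

1.5000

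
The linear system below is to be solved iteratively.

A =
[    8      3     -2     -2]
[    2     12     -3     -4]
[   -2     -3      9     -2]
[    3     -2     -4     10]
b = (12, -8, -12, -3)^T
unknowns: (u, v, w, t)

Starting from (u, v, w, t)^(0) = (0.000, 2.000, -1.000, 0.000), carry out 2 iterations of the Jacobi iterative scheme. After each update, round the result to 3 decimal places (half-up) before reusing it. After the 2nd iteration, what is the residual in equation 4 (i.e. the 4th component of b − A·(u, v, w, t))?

-7.220

Iteration 1:
  u = (12 - (3)·2.000 - (-2)·-1.000 - (-2)·0.000) / (8) = 0.500
  v = (-8 - (2)·0.000 - (-3)·-1.000 - (-4)·0.000) / (12) = -0.917
  w = (-12 - (-2)·0.000 - (-3)·2.000 - (-2)·0.000) / (9) = -0.667
  t = (-3 - (3)·0.000 - (-2)·2.000 - (-4)·-1.000) / (10) = -0.300
Iteration 2:
  u = (12 - (3)·-0.917 - (-2)·-0.667 - (-2)·-0.300) / (8) = 1.602
  v = (-8 - (2)·0.500 - (-3)·-0.667 - (-4)·-0.300) / (12) = -1.017
  w = (-12 - (-2)·0.500 - (-3)·-0.917 - (-2)·-0.300) / (9) = -1.595
  t = (-3 - (3)·0.500 - (-2)·-0.917 - (-4)·-0.667) / (10) = -0.900
Residual b − A·x = (-2.755, -7.385, 0.708, -7.220)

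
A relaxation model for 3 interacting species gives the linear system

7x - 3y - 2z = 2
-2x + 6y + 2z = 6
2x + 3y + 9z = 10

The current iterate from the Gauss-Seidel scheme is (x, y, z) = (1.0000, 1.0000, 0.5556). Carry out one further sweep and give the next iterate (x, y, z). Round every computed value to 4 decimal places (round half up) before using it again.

One sweep:
  x = (2 - (-3)·1.0000 - (-2)·0.5556) / (7) = 0.8730
  y = (6 - (-2)·0.8730 - (2)·0.5556) / (6) = 1.1058
  z = (10 - (2)·0.8730 - (3)·1.1058) / (9) = 0.5485

(0.8730, 1.1058, 0.5485)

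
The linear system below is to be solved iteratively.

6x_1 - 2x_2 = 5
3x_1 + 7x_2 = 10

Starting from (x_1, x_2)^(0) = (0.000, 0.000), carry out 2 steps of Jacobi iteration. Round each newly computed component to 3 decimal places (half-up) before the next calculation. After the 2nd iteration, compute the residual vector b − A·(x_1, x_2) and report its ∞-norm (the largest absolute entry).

1.434

Iteration 1:
  x_1 = (5 - (-2)·0.000) / (6) = 0.833
  x_2 = (10 - (3)·0.000) / (7) = 1.429
Iteration 2:
  x_1 = (5 - (-2)·1.429) / (6) = 1.310
  x_2 = (10 - (3)·0.833) / (7) = 1.072
Residual b − A·x = (-0.716, -1.434); ∞-norm = 1.434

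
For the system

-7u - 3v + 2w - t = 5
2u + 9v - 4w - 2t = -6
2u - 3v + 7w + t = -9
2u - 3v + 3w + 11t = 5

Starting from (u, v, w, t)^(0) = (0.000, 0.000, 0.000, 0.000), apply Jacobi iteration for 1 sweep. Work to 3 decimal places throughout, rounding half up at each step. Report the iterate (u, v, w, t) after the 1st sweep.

Iteration 1:
  u = (5 - (-3)·0.000 - (2)·0.000 - (-1)·0.000) / (-7) = -0.714
  v = (-6 - (2)·0.000 - (-4)·0.000 - (-2)·0.000) / (9) = -0.667
  w = (-9 - (2)·0.000 - (-3)·0.000 - (1)·0.000) / (7) = -1.286
  t = (5 - (2)·0.000 - (-3)·0.000 - (3)·0.000) / (11) = 0.455

(-0.714, -0.667, -1.286, 0.455)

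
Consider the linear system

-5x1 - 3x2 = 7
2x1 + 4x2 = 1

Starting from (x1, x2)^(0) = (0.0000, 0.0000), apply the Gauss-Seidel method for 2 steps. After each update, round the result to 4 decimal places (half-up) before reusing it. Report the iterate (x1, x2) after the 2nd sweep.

(-1.9700, 1.2350)

Iteration 1:
  x1 = (7 - (-3)·0.0000) / (-5) = -1.4000
  x2 = (1 - (2)·-1.4000) / (4) = 0.9500
Iteration 2:
  x1 = (7 - (-3)·0.9500) / (-5) = -1.9700
  x2 = (1 - (2)·-1.9700) / (4) = 1.2350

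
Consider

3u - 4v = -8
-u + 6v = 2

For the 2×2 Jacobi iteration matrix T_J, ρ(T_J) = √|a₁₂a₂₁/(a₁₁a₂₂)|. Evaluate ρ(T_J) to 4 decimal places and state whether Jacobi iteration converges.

a₁₂a₂₁/(a₁₁a₂₂) = (-4)·(-1) / ((3)·(6)) = 0.222222
ρ = √|0.222222| = √0.222222 = 0.4714
ρ < 1, so Jacobi converges

0.4714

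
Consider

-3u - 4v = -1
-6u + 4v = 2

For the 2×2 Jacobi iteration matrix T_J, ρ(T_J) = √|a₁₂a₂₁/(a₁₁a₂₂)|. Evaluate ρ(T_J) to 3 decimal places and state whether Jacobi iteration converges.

1.414

a₁₂a₂₁/(a₁₁a₂₂) = (-4)·(-6) / ((-3)·(4)) = -2.000000
ρ = √|-2.000000| = √2.000000 = 1.414
ρ > 1, so Jacobi diverges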